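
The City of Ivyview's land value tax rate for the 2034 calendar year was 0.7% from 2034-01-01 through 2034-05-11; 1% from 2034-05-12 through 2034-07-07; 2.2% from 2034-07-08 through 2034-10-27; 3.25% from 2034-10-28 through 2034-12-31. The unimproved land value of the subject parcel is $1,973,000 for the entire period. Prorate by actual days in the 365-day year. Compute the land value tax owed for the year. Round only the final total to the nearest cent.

2034-01-01 to 2034-05-11: 131 days at 0.7% → $1,973,000 × 0.7% × 131/365 = $4,956.8247
2034-05-12 to 2034-07-07: 57 days at 1% → $1,973,000 × 1% × 57/365 = $3,081.1233
2034-07-08 to 2034-10-27: 112 days at 2.2% → $1,973,000 × 2.2% × 112/365 = $13,319.1014
2034-10-28 to 2034-12-31: 65 days at 3.25% → $1,973,000 × 3.25% × 65/365 = $11,419.0753
Total = $32,776.1247

$32,776.12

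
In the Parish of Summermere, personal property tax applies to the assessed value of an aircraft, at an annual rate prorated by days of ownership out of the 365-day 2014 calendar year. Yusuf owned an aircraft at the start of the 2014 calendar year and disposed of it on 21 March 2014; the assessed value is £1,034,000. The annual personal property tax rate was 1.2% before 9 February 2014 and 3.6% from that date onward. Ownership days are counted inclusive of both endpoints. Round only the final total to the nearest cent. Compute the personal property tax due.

1 January – 8 February 2014: 39 days at 1.2% → £1,034,000 × 1.2% × 39/365 = £1,325.7863
9 February – 21 March 2014: 41 days at 3.6% → £1,034,000 × 3.6% × 41/365 = £4,181.3260
Total = £5,507.1123

£5,507.11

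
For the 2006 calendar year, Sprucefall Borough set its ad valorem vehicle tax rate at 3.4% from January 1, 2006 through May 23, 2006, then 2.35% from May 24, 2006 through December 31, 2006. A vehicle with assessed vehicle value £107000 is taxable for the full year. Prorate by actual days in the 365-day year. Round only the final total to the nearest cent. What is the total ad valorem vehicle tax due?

January 1 – May 23, 2006: 143 days at 3.4% → £107000 × 3.4% × 143/365 = £1425.2986
May 24 – December 31, 2006: 222 days at 2.35% → £107000 × 2.35% × 222/365 = £1529.3671
Total = £2954.6658

£2954.67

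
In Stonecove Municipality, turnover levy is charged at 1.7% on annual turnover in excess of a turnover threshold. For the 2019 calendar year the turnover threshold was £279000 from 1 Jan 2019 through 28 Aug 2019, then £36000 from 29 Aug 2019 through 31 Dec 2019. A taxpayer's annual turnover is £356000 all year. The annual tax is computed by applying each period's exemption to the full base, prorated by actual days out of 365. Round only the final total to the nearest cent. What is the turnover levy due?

£2723.73

1 Jan – 28 Aug 2019: 240 days, exemption £279000 → (£356000 − £279000) × 1.7% × 240/365 = £860.7123
29 Aug – 31 Dec 2019: 125 days, exemption £36000 → (£356000 − £36000) × 1.7% × 125/365 = £1863.0137
Total = £2723.7260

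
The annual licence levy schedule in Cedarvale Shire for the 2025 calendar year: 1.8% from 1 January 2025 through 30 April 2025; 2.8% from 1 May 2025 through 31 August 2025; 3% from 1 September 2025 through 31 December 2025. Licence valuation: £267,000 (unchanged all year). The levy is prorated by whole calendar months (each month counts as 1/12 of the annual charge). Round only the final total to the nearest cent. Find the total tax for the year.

£6,764.00

1 January – 30 April 2025: 4 months at 1.8% → £267,000 × 1.8% × 4/12 = £1,602.0000
1 May – 31 August 2025: 4 months at 2.8% → £267,000 × 2.8% × 4/12 = £2,492.0000
1 September – 31 December 2025: 4 months at 3% → £267,000 × 3% × 4/12 = £2,670.0000
Total = £6,764.0000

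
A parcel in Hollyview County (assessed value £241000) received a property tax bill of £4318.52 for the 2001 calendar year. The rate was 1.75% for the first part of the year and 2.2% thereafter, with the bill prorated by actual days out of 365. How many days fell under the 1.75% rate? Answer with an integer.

Let d = days at the first rate; then 365 − d days at the second rate.
£241000 × [1.75%·d + 2.2%·(365−d)] / 365 = £4318.52
Solving gives d = 331, so the new rate took effect on 28 Nov 2001.

331 days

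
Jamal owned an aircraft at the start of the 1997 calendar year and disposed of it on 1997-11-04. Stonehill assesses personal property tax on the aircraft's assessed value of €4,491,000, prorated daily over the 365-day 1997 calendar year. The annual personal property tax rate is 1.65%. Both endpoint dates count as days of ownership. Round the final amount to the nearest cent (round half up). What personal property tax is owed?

Days held (1997-01-01 to 1997-11-04): 308 out of 365
Tax = €4,491,000 × 1.65% × 308/365 = €62,529.4849

€62,529.48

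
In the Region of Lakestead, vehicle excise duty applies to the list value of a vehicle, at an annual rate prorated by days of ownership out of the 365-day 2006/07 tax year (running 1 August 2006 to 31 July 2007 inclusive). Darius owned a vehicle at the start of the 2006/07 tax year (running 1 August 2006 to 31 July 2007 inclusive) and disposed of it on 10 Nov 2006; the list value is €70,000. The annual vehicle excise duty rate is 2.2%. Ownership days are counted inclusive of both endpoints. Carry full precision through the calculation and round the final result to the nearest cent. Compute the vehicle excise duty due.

€430.36

Days held (1 Aug – 10 Nov 2006): 102 out of 365
Tax = €70,000 × 2.2% × 102/365 = €430.3562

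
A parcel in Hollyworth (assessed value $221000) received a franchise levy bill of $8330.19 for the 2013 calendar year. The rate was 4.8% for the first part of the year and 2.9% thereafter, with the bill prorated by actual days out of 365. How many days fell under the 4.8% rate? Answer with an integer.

167 days

Let d = days at the first rate; then 365 − d days at the second rate.
$221000 × [4.8%·d + 2.9%·(365−d)] / 365 = $8330.19
Solving gives d = 167, so the new rate took effect on 17 Jun 2013.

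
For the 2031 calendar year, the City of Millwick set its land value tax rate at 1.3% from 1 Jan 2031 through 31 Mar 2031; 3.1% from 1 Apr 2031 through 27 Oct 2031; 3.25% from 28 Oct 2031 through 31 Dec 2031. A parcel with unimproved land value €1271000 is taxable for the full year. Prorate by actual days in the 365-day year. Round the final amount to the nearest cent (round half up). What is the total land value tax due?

€34099.36

1 Jan – 31 Mar 2031: 90 days at 1.3% → €1271000 × 1.3% × 90/365 = €4074.1644
1 Apr – 27 Oct 2031: 210 days at 3.1% → €1271000 × 3.1% × 210/365 = €22669.0685
28 Oct – 31 Dec 2031: 65 days at 3.25% → €1271000 × 3.25% × 65/365 = €7356.1301
Total = €34099.3630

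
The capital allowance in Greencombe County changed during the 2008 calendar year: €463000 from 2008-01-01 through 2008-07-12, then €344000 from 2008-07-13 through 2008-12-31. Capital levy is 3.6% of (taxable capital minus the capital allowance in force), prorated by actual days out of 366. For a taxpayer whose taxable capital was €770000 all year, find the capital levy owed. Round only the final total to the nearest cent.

€13065.25

2008-01-01 to 2008-07-12: 194 days, exemption €463000 → (€770000 − €463000) × 3.6% × 194/366 = €5858.1639
2008-07-13 to 2008-12-31: 172 days, exemption €344000 → (€770000 − €344000) × 3.6% × 172/366 = €7207.0820
Total = €13065.2459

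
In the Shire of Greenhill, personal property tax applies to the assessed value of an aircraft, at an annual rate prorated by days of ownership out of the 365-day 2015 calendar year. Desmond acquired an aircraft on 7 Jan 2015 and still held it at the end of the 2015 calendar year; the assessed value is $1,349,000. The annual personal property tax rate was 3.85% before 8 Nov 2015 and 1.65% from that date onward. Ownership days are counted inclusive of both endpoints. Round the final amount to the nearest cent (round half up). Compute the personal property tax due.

$46,692.03

7 Jan – 7 Nov 2015: 305 days at 3.85% → $1,349,000 × 3.85% × 305/365 = $43,398.9932
8 Nov – 31 Dec 2015: 54 days at 1.65% → $1,349,000 × 1.65% × 54/365 = $3,293.0384
Total = $46,692.0315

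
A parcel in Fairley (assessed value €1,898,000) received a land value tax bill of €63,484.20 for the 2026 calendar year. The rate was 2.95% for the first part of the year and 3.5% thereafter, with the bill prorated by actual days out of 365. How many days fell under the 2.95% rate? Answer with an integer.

103 days

Let d = days at the first rate; then 365 − d days at the second rate.
€1,898,000 × [2.95%·d + 3.5%·(365−d)] / 365 = €63,484.20
Solving gives d = 103, so the new rate took effect on April 14, 2026.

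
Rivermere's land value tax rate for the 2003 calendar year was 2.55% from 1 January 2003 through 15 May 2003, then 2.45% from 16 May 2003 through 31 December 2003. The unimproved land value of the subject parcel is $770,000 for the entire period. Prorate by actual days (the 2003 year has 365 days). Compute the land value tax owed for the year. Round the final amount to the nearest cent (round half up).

1 January – 15 May 2003: 135 days at 2.55% → $770,000 × 2.55% × 135/365 = $7,262.2603
16 May – 31 December 2003: 230 days at 2.45% → $770,000 × 2.45% × 230/365 = $11,887.5342
Total = $19,149.7945

$19,149.79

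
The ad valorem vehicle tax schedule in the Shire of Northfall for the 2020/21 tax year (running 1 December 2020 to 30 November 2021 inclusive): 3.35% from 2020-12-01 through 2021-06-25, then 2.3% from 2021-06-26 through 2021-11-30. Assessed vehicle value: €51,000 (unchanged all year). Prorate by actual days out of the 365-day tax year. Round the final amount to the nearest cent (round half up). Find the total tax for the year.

€1,476.69

2020-12-01 to 2021-06-25: 207 days at 3.35% → €51,000 × 3.35% × 207/365 = €968.9301
2021-06-26 to 2021-11-30: 158 days at 2.3% → €51,000 × 2.3% × 158/365 = €507.7644
Total = €1,476.6945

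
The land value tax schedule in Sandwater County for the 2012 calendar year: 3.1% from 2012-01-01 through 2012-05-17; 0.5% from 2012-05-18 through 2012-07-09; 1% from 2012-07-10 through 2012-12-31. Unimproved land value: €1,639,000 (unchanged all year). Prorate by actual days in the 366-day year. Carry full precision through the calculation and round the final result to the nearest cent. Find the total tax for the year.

2012-01-01 to 2012-05-17: 138 days at 3.1% → €1,639,000 × 3.1% × 138/366 = €19,157.4918
2012-05-18 to 2012-07-09: 53 days at 0.5% → €1,639,000 × 0.5% × 53/366 = €1,186.7077
2012-07-10 to 2012-12-31: 175 days at 1% → €1,639,000 × 1% × 175/366 = €7,836.7486
Total = €28,180.9481

€28,180.95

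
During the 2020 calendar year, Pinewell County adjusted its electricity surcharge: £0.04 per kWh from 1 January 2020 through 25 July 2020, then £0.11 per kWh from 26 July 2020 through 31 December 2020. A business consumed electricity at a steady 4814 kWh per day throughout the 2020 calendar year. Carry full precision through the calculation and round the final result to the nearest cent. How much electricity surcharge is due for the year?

£124056.78

1 January – 25 July 2020: 207 days × 4814 kWh/day = 996,498 kWh at £0.04/kWh → £39859.92
26 July – 31 December 2020: 159 days × 4814 kWh/day = 765,426 kWh at £0.11/kWh → £84196.86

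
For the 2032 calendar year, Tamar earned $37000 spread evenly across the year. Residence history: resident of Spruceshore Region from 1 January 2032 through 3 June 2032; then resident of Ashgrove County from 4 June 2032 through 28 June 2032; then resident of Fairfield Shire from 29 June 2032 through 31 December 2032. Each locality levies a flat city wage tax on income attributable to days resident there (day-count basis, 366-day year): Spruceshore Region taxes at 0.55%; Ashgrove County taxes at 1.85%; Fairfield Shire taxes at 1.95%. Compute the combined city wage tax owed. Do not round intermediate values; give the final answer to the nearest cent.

$499.60

Spruceshore Region, 1 January – 3 June 2032: 155 days → $37000 × 0.55% × 155/366 = $86.1817
Ashgrove County, 4 June – 28 June 2032: 25 days → $37000 × 1.85% × 25/366 = $46.7555
Fairfield Shire, 29 June – 31 December 2032: 186 days → $37000 × 1.95% × 186/366 = $366.6639
Total = $499.6011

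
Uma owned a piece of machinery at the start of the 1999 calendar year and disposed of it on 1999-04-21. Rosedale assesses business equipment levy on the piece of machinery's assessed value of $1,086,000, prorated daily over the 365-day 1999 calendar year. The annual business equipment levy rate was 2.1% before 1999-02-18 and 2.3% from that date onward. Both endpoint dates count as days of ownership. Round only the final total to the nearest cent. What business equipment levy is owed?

$7,310.42

1999-01-01 to 1999-02-17: 48 days at 2.1% → $1,086,000 × 2.1% × 48/365 = $2,999.1452
1999-02-18 to 1999-04-21: 63 days at 2.3% → $1,086,000 × 2.3% × 63/365 = $4,311.2712
Total = $7,310.4164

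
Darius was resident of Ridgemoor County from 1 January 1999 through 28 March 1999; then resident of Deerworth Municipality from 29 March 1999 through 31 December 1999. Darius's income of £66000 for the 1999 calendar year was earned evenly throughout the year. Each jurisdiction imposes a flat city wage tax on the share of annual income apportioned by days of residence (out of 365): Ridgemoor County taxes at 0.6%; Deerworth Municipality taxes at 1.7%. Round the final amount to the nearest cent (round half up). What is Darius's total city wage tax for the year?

Ridgemoor County, 1 January – 28 March 1999: 87 days → £66000 × 0.6% × 87/365 = £94.3890
Deerworth Municipality, 29 March – 31 December 1999: 278 days → £66000 × 1.7% × 278/365 = £854.5644
Total = £948.9534

£948.95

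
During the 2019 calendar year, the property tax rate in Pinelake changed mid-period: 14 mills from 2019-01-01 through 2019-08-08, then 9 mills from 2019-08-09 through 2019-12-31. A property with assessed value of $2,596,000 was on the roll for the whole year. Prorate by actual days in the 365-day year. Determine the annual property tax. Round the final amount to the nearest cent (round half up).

$31,187.56

2019-01-01 to 2019-08-08: 220 days at 14 mills → $2,596,000 × 1.4% × 220/365 = $21,905.9726
2019-08-09 to 2019-12-31: 145 days at 9 mills → $2,596,000 × 0.9% × 145/365 = $9,281.5890
Total = $31,187.5616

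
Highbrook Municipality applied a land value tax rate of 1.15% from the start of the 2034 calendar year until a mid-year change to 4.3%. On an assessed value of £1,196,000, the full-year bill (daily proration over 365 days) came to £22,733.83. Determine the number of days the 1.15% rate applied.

Let d = days at the first rate; then 365 − d days at the second rate.
£1,196,000 × [1.15%·d + 4.3%·(365−d)] / 365 = £22,733.83
Solving gives d = 278, so the new rate took effect on 6 October 2034.

278 days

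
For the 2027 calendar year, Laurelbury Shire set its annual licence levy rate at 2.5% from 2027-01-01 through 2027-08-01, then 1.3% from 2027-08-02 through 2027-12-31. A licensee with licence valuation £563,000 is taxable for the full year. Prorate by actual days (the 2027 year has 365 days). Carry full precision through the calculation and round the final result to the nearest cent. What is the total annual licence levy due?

£11,261.54

2027-01-01 to 2027-08-01: 213 days at 2.5% → £563,000 × 2.5% × 213/365 = £8,213.6301
2027-08-02 to 2027-12-31: 152 days at 1.3% → £563,000 × 1.3% × 152/365 = £3,047.9123
Total = £11,261.5425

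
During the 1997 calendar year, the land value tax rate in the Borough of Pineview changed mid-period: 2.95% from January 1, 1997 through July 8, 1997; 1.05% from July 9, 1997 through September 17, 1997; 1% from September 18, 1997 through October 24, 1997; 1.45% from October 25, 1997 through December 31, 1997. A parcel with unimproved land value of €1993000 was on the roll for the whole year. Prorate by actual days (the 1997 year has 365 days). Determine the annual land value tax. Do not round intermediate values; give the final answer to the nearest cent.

January 1 – July 8, 1997: 189 days at 2.95% → €1993000 × 2.95% × 189/365 = €30443.7575
July 9 – September 17, 1997: 71 days at 1.05% → €1993000 × 1.05% × 71/365 = €4070.6342
September 18 – October 24, 1997: 37 days at 1% → €1993000 × 1% × 37/365 = €2020.3014
October 25 – December 31, 1997: 68 days at 1.45% → €1993000 × 1.45% × 68/365 = €5383.8301
Total = €41918.5233

€41918.52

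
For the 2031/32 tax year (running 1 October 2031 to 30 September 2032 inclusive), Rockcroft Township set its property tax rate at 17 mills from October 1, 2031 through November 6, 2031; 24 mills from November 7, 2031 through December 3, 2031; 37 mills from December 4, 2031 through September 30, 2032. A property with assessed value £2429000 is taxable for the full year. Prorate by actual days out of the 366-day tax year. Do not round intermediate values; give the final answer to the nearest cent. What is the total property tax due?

October 1 – November 6, 2031: 37 days at 17 mills → £2429000 × 1.7% × 37/366 = £4174.4290
November 7 – December 3, 2031: 27 days at 24 mills → £2429000 × 2.4% × 27/366 = £4300.5246
December 4, 2031 – September 30, 2032: 302 days at 37 mills → £2429000 × 3.7% × 302/366 = £74157.5027
Total = £82632.4563

£82632.46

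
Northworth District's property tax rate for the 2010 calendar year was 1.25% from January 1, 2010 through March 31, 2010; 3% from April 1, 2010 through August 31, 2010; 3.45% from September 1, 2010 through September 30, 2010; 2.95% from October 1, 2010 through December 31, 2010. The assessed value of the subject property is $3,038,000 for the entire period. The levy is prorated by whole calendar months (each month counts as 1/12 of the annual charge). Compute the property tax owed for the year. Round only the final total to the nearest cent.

January 1 – March 31, 2010: 3 months at 1.25% → $3,038,000 × 1.25% × 3/12 = $9,493.7500
April 1 – August 31, 2010: 5 months at 3% → $3,038,000 × 3% × 5/12 = $37,975.0000
September 1 – September 30, 2010: 1 month at 3.45% → $3,038,000 × 3.45% × 1/12 = $8,734.2500
October 1 – December 31, 2010: 3 months at 2.95% → $3,038,000 × 2.95% × 3/12 = $22,405.2500
Total = $78,608.2500

$78,608.25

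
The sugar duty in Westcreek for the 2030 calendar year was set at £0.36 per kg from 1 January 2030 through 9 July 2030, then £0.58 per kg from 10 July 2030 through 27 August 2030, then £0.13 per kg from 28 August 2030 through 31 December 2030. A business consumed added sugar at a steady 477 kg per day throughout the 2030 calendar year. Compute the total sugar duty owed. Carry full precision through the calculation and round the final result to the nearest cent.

£53,996.40

1 January – 9 July 2030: 190 days × 477 kg/day = 90,630 kg at £0.36/kg → £32,626.80
10 July – 27 August 2030: 49 days × 477 kg/day = 23,373 kg at £0.58/kg → £13,556.34
28 August – 31 December 2030: 126 days × 477 kg/day = 60,102 kg at £0.13/kg → £7,813.26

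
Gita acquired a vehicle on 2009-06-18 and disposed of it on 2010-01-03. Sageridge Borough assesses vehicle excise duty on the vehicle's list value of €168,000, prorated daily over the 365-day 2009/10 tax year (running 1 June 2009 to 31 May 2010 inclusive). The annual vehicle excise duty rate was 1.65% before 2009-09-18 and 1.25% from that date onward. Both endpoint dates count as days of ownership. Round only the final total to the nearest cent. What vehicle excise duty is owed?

2009-06-18 to 2009-09-17: 92 days at 1.65% → €168,000 × 1.65% × 92/365 = €698.6959
2009-09-18 to 2010-01-03: 108 days at 1.25% → €168,000 × 1.25% × 108/365 = €621.3699
Total = €1,320.0658

€1,320.07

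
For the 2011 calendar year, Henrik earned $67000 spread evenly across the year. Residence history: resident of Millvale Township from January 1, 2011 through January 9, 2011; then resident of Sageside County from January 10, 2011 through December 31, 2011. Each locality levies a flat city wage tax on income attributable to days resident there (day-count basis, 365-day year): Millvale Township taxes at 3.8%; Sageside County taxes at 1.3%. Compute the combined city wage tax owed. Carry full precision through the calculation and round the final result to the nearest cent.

Millvale Township, January 1 – January 9, 2011: 9 days → $67000 × 3.8% × 9/365 = $62.7781
Sageside County, January 10 – December 31, 2011: 356 days → $67000 × 1.3% × 356/365 = $849.5233
Total = $912.3014

$912.30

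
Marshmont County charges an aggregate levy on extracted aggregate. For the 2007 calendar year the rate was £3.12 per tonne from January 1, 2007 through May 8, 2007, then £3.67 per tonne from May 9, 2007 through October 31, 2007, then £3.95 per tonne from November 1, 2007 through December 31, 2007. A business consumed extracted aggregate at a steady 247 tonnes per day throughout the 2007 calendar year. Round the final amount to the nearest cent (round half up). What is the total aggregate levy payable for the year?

January 1 – May 8, 2007: 128 days × 247 tonnes/day = 31,616 tonnes at £3.12/tonne → £98,641.92
May 9 – October 31, 2007: 176 days × 247 tonnes/day = 43,472 tonnes at £3.67/tonne → £159,542.24
November 1 – December 31, 2007: 61 days × 247 tonnes/day = 15,067 tonnes at £3.95/tonne → £59,514.65

£317,698.81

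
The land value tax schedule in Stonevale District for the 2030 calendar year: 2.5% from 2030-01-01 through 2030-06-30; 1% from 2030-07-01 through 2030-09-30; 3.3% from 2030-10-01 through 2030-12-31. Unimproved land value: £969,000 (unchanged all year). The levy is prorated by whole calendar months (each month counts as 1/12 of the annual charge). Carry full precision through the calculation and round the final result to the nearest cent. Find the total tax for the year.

£22,529.25

2030-01-01 to 2030-06-30: 6 months at 2.5% → £969,000 × 2.5% × 6/12 = £12,112.5000
2030-07-01 to 2030-09-30: 3 months at 1% → £969,000 × 1% × 3/12 = £2,422.5000
2030-10-01 to 2030-12-31: 3 months at 3.3% → £969,000 × 3.3% × 3/12 = £7,994.2500
Total = £22,529.2500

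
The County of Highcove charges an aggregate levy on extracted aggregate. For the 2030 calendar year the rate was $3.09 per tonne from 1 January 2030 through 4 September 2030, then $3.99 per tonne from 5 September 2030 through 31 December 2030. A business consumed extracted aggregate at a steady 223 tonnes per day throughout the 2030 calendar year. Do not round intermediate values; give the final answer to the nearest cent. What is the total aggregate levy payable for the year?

1 January – 4 September 2030: 247 days × 223 tonnes/day = 55,081 tonnes at $3.09/tonne → $170,200.29
5 September – 31 December 2030: 118 days × 223 tonnes/day = 26,314 tonnes at $3.99/tonne → $104,992.86

$275,193.15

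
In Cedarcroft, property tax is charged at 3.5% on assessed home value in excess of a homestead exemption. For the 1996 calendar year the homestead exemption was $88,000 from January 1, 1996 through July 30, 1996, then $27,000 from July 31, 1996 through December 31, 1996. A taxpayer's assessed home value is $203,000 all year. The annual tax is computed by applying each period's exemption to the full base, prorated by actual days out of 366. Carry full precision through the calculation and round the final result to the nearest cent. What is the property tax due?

January 1 – July 30, 1996: 212 days, exemption $88,000 → ($203,000 − $88,000) × 3.5% × 212/366 = $2,331.4208
July 31 – December 31, 1996: 154 days, exemption $27,000 → ($203,000 − $27,000) × 3.5% × 154/366 = $2,591.9126
Total = $4,923.3333

$4,923.33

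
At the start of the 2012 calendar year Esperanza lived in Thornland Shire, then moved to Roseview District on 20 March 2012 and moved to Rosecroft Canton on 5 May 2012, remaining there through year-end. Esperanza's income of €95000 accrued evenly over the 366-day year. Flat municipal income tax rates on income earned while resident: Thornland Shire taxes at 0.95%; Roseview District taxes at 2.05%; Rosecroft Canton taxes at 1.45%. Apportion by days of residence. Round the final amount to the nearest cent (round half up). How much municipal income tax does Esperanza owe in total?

Thornland Shire, 1 January – 19 March 2012: 79 days → €95000 × 0.95% × 79/366 = €194.8019
Roseview District, 20 March – 4 May 2012: 46 days → €95000 × 2.05% × 46/366 = €244.7678
Rosecroft Canton, 5 May – 31 December 2012: 241 days → €95000 × 1.45% × 241/366 = €907.0423
Total = €1346.6120

€1346.61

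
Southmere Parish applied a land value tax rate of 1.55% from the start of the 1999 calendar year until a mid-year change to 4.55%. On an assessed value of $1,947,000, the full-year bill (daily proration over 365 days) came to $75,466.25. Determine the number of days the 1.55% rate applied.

82 days

Let d = days at the first rate; then 365 − d days at the second rate.
$1,947,000 × [1.55%·d + 4.55%·(365−d)] / 365 = $75,466.25
Solving gives d = 82, so the new rate took effect on March 24, 1999.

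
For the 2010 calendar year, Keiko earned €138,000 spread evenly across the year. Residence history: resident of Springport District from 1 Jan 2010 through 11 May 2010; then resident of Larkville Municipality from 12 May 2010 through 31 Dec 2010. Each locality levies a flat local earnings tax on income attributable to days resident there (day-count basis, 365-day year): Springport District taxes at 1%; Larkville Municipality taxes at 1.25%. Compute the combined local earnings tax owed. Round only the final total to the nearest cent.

Springport District, 1 Jan – 11 May 2010: 131 days → €138,000 × 1% × 131/365 = €495.2877
Larkville Municipality, 12 May – 31 Dec 2010: 234 days → €138,000 × 1.25% × 234/365 = €1,105.8904
Total = €1,601.1781

€1,601.18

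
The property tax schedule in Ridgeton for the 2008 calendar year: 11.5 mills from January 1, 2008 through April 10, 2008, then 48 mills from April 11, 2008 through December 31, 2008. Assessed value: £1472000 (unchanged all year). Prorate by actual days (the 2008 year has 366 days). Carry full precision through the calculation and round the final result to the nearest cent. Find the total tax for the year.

January 1 – April 10, 2008: 101 days at 11.5 mills → £1472000 × 1.15% × 101/366 = £4671.3880
April 11 – December 31, 2008: 265 days at 48 mills → £1472000 × 4.8% × 265/366 = £51158.0328
Total = £55829.4208

£55829.42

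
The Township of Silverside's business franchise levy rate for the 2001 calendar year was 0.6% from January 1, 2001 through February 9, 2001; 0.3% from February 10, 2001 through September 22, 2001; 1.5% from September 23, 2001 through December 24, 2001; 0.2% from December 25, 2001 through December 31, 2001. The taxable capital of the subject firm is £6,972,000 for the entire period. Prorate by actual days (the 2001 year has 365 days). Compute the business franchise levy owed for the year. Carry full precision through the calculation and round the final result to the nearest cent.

£44,391.58

January 1 – February 9, 2001: 40 days at 0.6% → £6,972,000 × 0.6% × 40/365 = £4,584.3288
February 10 – September 22, 2001: 225 days at 0.3% → £6,972,000 × 0.3% × 225/365 = £12,893.4247
September 23 – December 24, 2001: 93 days at 1.5% → £6,972,000 × 1.5% × 93/365 = £26,646.4110
December 25 – December 31, 2001: 7 days at 0.2% → £6,972,000 × 0.2% × 7/365 = £267.4192
Total = £44,391.5836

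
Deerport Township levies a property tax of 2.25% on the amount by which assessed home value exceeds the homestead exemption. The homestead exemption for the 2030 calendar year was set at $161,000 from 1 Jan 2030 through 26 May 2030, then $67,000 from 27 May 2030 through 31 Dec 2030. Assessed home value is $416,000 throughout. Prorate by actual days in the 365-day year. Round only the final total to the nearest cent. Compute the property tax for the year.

$7,006.50

1 Jan – 26 May 2030: 146 days, exemption $161,000 → ($416,000 − $161,000) × 2.25% × 146/365 = $2,295.0000
27 May – 31 Dec 2030: 219 days, exemption $67,000 → ($416,000 − $67,000) × 2.25% × 219/365 = $4,711.5000
Total = $7,006.5000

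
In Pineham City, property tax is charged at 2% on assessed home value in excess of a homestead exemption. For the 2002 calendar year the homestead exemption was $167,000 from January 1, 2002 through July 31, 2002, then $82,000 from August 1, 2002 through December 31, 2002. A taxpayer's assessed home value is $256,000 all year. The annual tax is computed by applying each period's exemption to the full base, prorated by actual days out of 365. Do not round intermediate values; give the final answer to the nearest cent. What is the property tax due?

January 1 – July 31, 2002: 212 days, exemption $167,000 → ($256,000 − $167,000) × 2% × 212/365 = $1,033.8630
August 1 – December 31, 2002: 153 days, exemption $82,000 → ($256,000 − $82,000) × 2% × 153/365 = $1,458.7397
Total = $2,492.6027

$2,492.60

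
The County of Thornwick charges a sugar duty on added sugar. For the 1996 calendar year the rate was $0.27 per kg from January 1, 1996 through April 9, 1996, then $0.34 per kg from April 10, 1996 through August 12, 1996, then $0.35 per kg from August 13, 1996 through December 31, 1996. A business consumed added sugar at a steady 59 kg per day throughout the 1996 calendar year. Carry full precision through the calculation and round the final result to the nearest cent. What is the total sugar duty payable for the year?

$7012.15

January 1 – April 9, 1996: 100 days × 59 kg/day = 5,900 kg at $0.27/kg → $1593.00
April 10 – August 12, 1996: 125 days × 59 kg/day = 7,375 kg at $0.34/kg → $2507.50
August 13 – December 31, 1996: 141 days × 59 kg/day = 8,319 kg at $0.35/kg → $2911.65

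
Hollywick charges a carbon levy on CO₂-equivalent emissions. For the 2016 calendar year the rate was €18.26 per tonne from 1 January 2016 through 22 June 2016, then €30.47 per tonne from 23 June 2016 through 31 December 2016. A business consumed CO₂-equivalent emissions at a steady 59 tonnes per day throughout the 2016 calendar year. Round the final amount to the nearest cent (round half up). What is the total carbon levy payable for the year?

1 January – 22 June 2016: 174 days × 59 tonnes/day = 10,266 tonnes at €18.26/tonne → €187457.16
23 June – 31 December 2016: 192 days × 59 tonnes/day = 11,328 tonnes at €30.47/tonne → €345164.16

€532621.32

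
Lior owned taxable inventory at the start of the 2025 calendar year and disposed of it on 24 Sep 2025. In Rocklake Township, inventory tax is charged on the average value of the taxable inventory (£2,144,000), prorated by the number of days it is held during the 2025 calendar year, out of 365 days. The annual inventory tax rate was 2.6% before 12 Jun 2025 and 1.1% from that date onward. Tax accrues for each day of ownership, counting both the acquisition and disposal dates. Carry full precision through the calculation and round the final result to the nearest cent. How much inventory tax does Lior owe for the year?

£31,525.61

1 Jan – 11 Jun 2025: 162 days at 2.6% → £2,144,000 × 2.6% × 162/365 = £24,741.1726
12 Jun – 24 Sep 2025: 105 days at 1.1% → £2,144,000 × 1.1% × 105/365 = £6,784.4384
Total = £31,525.6110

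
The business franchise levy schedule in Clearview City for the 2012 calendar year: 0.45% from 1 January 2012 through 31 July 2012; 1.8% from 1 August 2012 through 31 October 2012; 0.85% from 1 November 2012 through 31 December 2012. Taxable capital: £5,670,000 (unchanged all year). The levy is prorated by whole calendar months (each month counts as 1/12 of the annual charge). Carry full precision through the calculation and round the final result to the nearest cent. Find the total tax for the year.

1 January – 31 July 2012: 7 months at 0.45% → £5,670,000 × 0.45% × 7/12 = £14,883.7500
1 August – 31 October 2012: 3 months at 1.8% → £5,670,000 × 1.8% × 3/12 = £25,515.0000
1 November – 31 December 2012: 2 months at 0.85% → £5,670,000 × 0.85% × 2/12 = £8,032.5000
Total = £48,431.2500

£48,431.25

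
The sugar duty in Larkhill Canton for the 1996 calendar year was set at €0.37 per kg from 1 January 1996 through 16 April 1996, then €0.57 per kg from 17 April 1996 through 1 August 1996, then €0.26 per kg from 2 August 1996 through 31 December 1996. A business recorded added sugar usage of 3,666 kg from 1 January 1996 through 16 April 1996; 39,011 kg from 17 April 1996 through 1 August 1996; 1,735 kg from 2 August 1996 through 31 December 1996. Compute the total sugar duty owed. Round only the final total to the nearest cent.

1 January – 16 April 1996: 3,666 kg at €0.37/kg → €1,356.42
17 April – 1 August 1996: 39,011 kg at €0.57/kg → €22,236.27
2 August – 31 December 1996: 1,735 kg at €0.26/kg → €451.10

€24,043.79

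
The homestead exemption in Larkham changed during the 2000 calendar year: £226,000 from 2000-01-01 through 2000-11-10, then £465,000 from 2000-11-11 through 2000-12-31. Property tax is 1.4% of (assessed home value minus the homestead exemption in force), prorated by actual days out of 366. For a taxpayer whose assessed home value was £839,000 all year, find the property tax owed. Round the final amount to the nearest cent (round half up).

2000-01-01 to 2000-11-10: 315 days, exemption £226,000 → (£839,000 − £226,000) × 1.4% × 315/366 = £7,386.1475
2000-11-11 to 2000-12-31: 51 days, exemption £465,000 → (£839,000 − £465,000) × 1.4% × 51/366 = £729.6066
Total = £8,115.7541

£8,115.75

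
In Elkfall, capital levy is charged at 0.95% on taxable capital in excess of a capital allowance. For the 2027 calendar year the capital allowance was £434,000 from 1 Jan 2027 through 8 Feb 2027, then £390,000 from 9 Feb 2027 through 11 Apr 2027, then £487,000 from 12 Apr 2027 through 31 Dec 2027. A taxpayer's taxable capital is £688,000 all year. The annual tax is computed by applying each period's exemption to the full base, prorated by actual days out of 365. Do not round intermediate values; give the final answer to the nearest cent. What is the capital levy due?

1 Jan – 8 Feb 2027: 39 days, exemption £434,000 → (£688,000 − £434,000) × 0.95% × 39/365 = £257.8274
9 Feb – 11 Apr 2027: 62 days, exemption £390,000 → (£688,000 − £390,000) × 0.95% × 62/365 = £480.8822
12 Apr – 31 Dec 2027: 264 days, exemption £487,000 → (£688,000 − £487,000) × 0.95% × 264/365 = £1,381.1178
Total = £2,119.8274

£2,119.83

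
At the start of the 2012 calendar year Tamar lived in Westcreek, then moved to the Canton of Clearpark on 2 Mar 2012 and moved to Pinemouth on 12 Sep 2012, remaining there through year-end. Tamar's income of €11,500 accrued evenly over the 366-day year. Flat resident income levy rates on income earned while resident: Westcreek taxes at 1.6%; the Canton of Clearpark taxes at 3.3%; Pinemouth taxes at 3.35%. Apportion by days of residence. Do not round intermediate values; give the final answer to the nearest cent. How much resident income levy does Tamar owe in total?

€348.66

Westcreek, 1 Jan – 1 Mar 2012: 61 days → €11,500 × 1.6% × 61/366 = €30.6667
The Canton of Clearpark, 2 Mar – 11 Sep 2012: 194 days → €11,500 × 3.3% × 194/366 = €201.1557
Pinemouth, 12 Sep – 31 Dec 2012: 111 days → €11,500 × 3.35% × 111/366 = €116.8381
Total = €348.6605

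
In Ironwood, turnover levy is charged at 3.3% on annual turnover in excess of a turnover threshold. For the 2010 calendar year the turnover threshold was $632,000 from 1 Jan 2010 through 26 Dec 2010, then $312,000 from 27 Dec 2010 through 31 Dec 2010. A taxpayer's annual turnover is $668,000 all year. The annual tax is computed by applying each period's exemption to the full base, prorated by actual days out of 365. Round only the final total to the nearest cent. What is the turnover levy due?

1 Jan – 26 Dec 2010: 360 days, exemption $632,000 → ($668,000 − $632,000) × 3.3% × 360/365 = $1,171.7260
27 Dec – 31 Dec 2010: 5 days, exemption $312,000 → ($668,000 − $312,000) × 3.3% × 5/365 = $160.9315
Total = $1,332.6575

$1,332.66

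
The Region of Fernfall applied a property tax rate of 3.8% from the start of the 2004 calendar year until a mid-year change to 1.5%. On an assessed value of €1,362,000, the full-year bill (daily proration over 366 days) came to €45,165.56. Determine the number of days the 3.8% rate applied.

289 days

Let d = days at the first rate; then 366 − d days at the second rate.
€1,362,000 × [3.8%·d + 1.5%·(366−d)] / 366 = €45,165.56
Solving gives d = 289, so the new rate took effect on 16 October 2004.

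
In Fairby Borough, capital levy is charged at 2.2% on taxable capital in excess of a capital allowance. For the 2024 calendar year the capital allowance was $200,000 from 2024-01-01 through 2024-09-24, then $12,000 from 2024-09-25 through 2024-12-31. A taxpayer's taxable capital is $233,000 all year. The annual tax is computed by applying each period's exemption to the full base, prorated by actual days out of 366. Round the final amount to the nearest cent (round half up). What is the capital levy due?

2024-01-01 to 2024-09-24: 268 days, exemption $200,000 → ($233,000 − $200,000) × 2.2% × 268/366 = $531.6066
2024-09-25 to 2024-12-31: 98 days, exemption $12,000 → ($233,000 − $12,000) × 2.2% × 98/366 = $1,301.8470
Total = $1,833.4536

$1,833.45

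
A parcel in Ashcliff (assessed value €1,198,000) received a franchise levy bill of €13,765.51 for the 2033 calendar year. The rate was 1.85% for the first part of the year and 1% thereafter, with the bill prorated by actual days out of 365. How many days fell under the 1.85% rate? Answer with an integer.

Let d = days at the first rate; then 365 − d days at the second rate.
€1,198,000 × [1.85%·d + 1%·(365−d)] / 365 = €13,765.51
Solving gives d = 64, so the new rate took effect on March 6, 2033.

64 days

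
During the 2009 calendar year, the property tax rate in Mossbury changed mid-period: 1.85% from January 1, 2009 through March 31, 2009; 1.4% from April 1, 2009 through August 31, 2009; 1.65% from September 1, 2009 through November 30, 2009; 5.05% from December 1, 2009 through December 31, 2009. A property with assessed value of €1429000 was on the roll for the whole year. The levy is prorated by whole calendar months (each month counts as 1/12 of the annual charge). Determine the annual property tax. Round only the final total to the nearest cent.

€26853.29

January 1 – March 31, 2009: 3 months at 1.85% → €1429000 × 1.85% × 3/12 = €6609.1250
April 1 – August 31, 2009: 5 months at 1.4% → €1429000 × 1.4% × 5/12 = €8335.8333
September 1 – November 30, 2009: 3 months at 1.65% → €1429000 × 1.65% × 3/12 = €5894.6250
December 1 – December 31, 2009: 1 month at 5.05% → €1429000 × 5.05% × 1/12 = €6013.7083
Total = €26853.2917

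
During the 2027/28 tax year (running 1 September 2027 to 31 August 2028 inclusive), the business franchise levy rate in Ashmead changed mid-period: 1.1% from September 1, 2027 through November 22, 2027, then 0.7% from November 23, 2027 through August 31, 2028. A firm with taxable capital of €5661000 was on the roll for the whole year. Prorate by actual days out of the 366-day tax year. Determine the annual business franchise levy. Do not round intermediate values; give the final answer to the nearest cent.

September 1 – November 22, 2027: 83 days at 1.1% → €5661000 × 1.1% × 83/366 = €14121.5656
November 23, 2027 – August 31, 2028: 283 days at 0.7% → €5661000 × 0.7% × 283/366 = €30640.5492
Total = €44762.1148

€44762.11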